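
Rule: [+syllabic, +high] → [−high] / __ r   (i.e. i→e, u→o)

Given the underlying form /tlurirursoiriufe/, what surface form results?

tlorerorsoeriufe

/u/ is a high vowel immediately before /r/, so it lowers to [o].
/i/ is a high vowel immediately before /r/, so it lowers to [e].
/u/ is a high vowel immediately before /r/, so it lowers to [o].
/i/ is a high vowel immediately before /r/, so it lowers to [e].
Surface form: [tlorerorsoeriufe].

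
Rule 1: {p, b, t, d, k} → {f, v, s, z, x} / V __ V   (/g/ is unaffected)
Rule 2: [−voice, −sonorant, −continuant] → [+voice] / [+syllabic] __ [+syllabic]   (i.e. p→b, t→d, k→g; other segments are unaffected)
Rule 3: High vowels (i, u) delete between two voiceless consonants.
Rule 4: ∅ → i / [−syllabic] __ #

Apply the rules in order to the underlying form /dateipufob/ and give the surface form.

daseiffobi

Rule 1 (intervocalic spirantization): /t/ is a stop between vowels /a/ and /e/, so it spirantizes to the fricative [s]. /p/ is a stop between vowels /i/ and /u/, so it spirantizes to the fricative [f]. /dateipufob/ → daseifufob.
Rule 2 (intervocalic voicing): no segment meets the environment; /daseifufob/ is unchanged.
Rule 3 (high vowel syncope): /u/ is a high vowel flanked by voiceless consonants /f/ and /f/, so it deletes. /daseifufob/ → daseiffob.
Rule 4 (final i-epenthesis): the form ends in the consonant /b/, so [i] is inserted word-finally. /daseiffob/ → daseiffobi.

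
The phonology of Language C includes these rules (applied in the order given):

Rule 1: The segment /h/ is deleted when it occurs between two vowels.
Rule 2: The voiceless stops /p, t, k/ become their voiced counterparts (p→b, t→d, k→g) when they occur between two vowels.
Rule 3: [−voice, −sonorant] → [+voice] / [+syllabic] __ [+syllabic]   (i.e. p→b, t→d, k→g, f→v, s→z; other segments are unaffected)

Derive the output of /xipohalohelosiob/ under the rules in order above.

xiboaloeloziob

Rule 1 (intervocalic h-deletion): /h/ occurs between vowels /o/ and /a/, so it deletes. /h/ occurs between vowels /o/ and /e/, so it deletes. /xipohalohelosiob/ → xipoaloelosiob.
Rule 2 (intervocalic voicing): /p/ is a voiceless stop between vowels /i/ and /o/, so it voices to [b]. /xipoaloelosiob/ → xiboaloelosiob.
Rule 3 (intervocalic voicing): /s/ is a voiceless obstruent between vowels /o/ and /i/, so it voices to [z]. /xiboaloelosiob/ → xiboaloeloziob.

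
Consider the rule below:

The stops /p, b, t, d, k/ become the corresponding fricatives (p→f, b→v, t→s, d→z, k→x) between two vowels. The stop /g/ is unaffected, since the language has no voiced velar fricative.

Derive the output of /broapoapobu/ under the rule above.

Scanning /broapoapobu/: /b/ at position 1 is not in the conditioning environment; /p/ is a stop between vowels /a/ and /o/, so it spirantizes to the fricative [f]; /p/ is a stop between vowels /a/ and /o/, so it spirantizes to the fricative [f]; /b/ is a stop between vowels /o/ and /u/, so it spirantizes to the fricative [v].
Result: [broafoafovu].

broafoafovu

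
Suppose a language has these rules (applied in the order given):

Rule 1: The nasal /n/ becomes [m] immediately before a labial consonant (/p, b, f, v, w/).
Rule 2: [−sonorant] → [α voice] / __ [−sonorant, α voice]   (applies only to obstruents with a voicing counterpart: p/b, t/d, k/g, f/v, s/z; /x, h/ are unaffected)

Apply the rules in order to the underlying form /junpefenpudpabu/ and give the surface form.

jumpefemputpabu

Rule 1 (nasal place assimilation): /n/ precedes the labial consonant /p/, so it assimilates in place to [m]. /n/ precedes the labial consonant /p/, so it assimilates in place to [m]. /junpefenpudpabu/ → jumpefempudpabu.
Rule 2 (regressive voicing assimilation): /d/ precedes the voiceless obstruent /p/, so it devoices to [t] by assimilation. /jumpefempudpabu/ → jumpefemputpabu.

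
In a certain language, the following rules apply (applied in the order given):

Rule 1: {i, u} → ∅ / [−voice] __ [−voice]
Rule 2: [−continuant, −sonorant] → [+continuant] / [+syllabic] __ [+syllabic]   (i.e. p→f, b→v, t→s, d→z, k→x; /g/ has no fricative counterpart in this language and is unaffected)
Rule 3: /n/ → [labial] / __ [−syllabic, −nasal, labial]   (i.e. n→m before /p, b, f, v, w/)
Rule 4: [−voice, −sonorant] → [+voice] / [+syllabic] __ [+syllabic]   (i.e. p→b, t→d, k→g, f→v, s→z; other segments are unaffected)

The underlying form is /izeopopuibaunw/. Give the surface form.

izeovovuivaumw

Rule 1 (high vowel syncope): no segment meets the environment; /izeopopuibaunw/ is unchanged.
Rule 2 (intervocalic spirantization): /p/ is a stop between vowels /o/ and /o/, so it spirantizes to the fricative [f]. /p/ is a stop between vowels /o/ and /u/, so it spirantizes to the fricative [f]. /b/ is a stop between vowels /i/ and /a/, so it spirantizes to the fricative [v]. /izeopopuibaunw/ → izeofofuivaunw.
Rule 3 (nasal place assimilation): /n/ precedes the labial consonant /w/, so it assimilates in place to [m]. /izeofofuivaunw/ → izeofofuivaumw.
Rule 4 (intervocalic voicing): /f/ is a voiceless obstruent between vowels /o/ and /o/, so it voices to [v]. /f/ is a voiceless obstruent between vowels /o/ and /u/, so it voices to [v]. /izeofofuivaumw/ → izeovovuivaumw.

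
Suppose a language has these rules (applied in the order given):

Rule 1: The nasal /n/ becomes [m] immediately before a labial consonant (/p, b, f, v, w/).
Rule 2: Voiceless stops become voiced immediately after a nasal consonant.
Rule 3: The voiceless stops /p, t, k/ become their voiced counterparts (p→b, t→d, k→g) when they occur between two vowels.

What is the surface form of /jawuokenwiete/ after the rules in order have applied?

Rule 1 (nasal place assimilation): /n/ precedes the labial consonant /w/, so it assimilates in place to [m]. /jawuokenwiete/ → jawuokemwiete.
Rule 2 (post-nasal voicing): no segment meets the environment; /jawuokemwiete/ is unchanged.
Rule 3 (intervocalic voicing): /k/ is a voiceless stop between vowels /o/ and /e/, so it voices to [g]. /t/ is a voiceless stop between vowels /e/ and /e/, so it voices to [d]. /jawuokemwiete/ → jawuogemwiede.

jawuogemwiede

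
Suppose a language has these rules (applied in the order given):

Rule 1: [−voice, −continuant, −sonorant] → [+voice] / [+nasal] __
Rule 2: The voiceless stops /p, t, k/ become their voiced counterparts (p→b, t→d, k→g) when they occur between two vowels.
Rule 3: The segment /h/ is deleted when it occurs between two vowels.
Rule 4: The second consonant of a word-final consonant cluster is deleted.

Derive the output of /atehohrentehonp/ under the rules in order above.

adeohrendeon

Rule 1 (post-nasal voicing): /t/ is a voiceless stop immediately after the nasal /n/, so it voices to [d]. /p/ is a voiceless stop immediately after the nasal /n/, so it voices to [b]. /atehohrentehonp/ → atehohrendehonb.
Rule 2 (intervocalic voicing): /t/ is a voiceless stop between vowels /a/ and /e/, so it voices to [d]. /atehohrendehonb/ → adehohrendehonb.
Rule 3 (intervocalic h-deletion): /h/ occurs between vowels /e/ and /o/, so it deletes. /h/ occurs between vowels /e/ and /o/, so it deletes. /adehohrendehonb/ → adeohrendeonb.
Rule 4 (final cluster simplification): /b/ is the second consonant of a word-final cluster /nb/, so it deletes. /adeohrendeonb/ → adeohrendeon.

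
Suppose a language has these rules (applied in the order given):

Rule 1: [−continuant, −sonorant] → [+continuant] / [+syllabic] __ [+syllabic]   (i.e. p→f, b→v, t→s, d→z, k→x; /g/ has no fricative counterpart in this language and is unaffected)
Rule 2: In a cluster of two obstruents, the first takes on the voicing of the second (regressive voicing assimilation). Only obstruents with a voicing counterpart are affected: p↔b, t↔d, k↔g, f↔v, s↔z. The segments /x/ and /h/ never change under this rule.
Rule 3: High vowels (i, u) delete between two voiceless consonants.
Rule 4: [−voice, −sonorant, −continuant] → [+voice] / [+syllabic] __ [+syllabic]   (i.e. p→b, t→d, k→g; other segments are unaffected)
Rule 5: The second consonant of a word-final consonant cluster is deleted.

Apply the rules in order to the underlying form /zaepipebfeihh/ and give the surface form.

Rule 1 (intervocalic spirantization): /p/ is a stop between vowels /e/ and /i/, so it spirantizes to the fricative [f]. /p/ is a stop between vowels /i/ and /e/, so it spirantizes to the fricative [f]. /zaepipebfeihh/ → zaefifebfeihh.
Rule 2 (regressive voicing assimilation): /b/ precedes the voiceless obstruent /f/, so it devoices to [p] by assimilation. /zaefifebfeihh/ → zaefifepfeihh.
Rule 3 (high vowel syncope): /i/ is a high vowel flanked by voiceless consonants /f/ and /f/, so it deletes. /zaefifepfeihh/ → zaeffepfeihh.
Rule 4 (intervocalic voicing): no segment meets the environment; /zaeffepfeihh/ is unchanged.
Rule 5 (final cluster simplification): /h/ is the second consonant of a word-final cluster /hh/, so it deletes. /zaeffepfeihh/ → zaeffepfeih.

zaeffepfeih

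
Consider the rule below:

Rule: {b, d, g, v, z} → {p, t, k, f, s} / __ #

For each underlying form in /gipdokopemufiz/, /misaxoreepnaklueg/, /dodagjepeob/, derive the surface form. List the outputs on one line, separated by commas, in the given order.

/gipdokopemufiz/: /z/ is a voiced obstruent in word-final position, so it devoices to [s]. → [gipdokopemufis].
/misaxoreepnaklueg/: /g/ is a voiced obstruent in word-final position, so it devoices to [k]. → [misaxoreepnakluek].
/dodagjepeob/: /b/ is a voiced obstruent in word-final position, so it devoices to [p]. → [dodagjepeop].

gipdokopemufis, misaxoreepnakluek, dodagjepeop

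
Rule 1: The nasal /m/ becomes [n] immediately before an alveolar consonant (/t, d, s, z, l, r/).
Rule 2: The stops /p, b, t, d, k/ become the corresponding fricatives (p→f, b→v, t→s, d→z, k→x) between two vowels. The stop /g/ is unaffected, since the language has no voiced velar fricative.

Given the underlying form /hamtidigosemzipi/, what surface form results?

hantizigosenzifi

Rule 1 (nasal place assimilation): /m/ precedes the alveolar consonant /t/, so it assimilates in place to [n]. /m/ precedes the alveolar consonant /z/, so it assimilates in place to [n]. /hamtidigosemzipi/ → hantidigosenzipi.
Rule 2 (intervocalic spirantization): /d/ is a stop between vowels /i/ and /i/, so it spirantizes to the fricative [z]. /p/ is a stop between vowels /i/ and /i/, so it spirantizes to the fricative [f]. /hantidigosenzipi/ → hantizigosenzifi.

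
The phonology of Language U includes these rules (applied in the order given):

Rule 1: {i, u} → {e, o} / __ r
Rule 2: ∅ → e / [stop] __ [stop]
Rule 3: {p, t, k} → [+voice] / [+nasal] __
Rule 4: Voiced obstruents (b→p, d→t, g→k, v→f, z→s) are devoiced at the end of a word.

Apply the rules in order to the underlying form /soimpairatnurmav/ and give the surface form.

soimbaeratnormaf

Rule 1 (pre-rhotic lowering): /i/ is a high vowel immediately before /r/, so it lowers to [e]. /u/ is a high vowel immediately before /r/, so it lowers to [o]. /soimpairatnurmav/ → soimpaeratnormav.
Rule 2 (stop-cluster e-epenthesis): no segment meets the environment; /soimpaeratnormav/ is unchanged.
Rule 3 (post-nasal voicing): /p/ is a voiceless stop immediately after the nasal /m/, so it voices to [b]. /soimpaeratnormav/ → soimbaeratnormav.
Rule 4 (final devoicing): /v/ is a voiced obstruent in word-final position, so it devoices to [f]. /soimbaeratnormav/ → soimbaeratnormaf.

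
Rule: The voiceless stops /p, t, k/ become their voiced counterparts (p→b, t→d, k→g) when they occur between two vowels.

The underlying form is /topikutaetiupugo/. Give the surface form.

tobigudaediubugo

/p/ is a voiceless stop between vowels /o/ and /i/, so it voices to [b].
/k/ is a voiceless stop between vowels /i/ and /u/, so it voices to [g].
/t/ is a voiceless stop between vowels /u/ and /a/, so it voices to [d].
/t/ is a voiceless stop between vowels /e/ and /i/, so it voices to [d].
/p/ is a voiceless stop between vowels /u/ and /u/, so it voices to [b].
The other instance of /t/ does not occur in the required environment and remains unchanged.
Surface form: [tobigudaediubugo].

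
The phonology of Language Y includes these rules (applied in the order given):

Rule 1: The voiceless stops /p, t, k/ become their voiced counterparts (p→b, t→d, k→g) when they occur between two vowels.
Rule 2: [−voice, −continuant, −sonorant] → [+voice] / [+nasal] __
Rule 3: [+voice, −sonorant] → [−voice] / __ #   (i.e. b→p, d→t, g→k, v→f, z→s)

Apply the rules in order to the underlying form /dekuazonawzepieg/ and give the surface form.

Rule 1 (intervocalic voicing): /k/ is a voiceless stop between vowels /e/ and /u/, so it voices to [g]. /p/ is a voiceless stop between vowels /e/ and /i/, so it voices to [b]. /dekuazonawzepieg/ → deguazonawzebieg.
Rule 2 (post-nasal voicing): no segment meets the environment; /deguazonawzebieg/ is unchanged.
Rule 3 (final devoicing): /g/ is a voiced obstruent in word-final position, so it devoices to [k]. /deguazonawzebieg/ → deguazonawzebiek.

deguazonawzebiek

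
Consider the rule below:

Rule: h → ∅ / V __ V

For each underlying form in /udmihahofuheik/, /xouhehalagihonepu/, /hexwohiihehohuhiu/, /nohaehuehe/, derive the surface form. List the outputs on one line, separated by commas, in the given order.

/udmihahofuheik/: /h/ occurs between vowels /i/ and /a/, so it deletes. /h/ occurs between vowels /a/ and /o/, so it deletes. /h/ occurs between vowels /u/ and /e/, so it deletes. → [udmiaofueik].
/xouhehalagihonepu/: /h/ occurs between vowels /u/ and /e/, so it deletes. /h/ occurs between vowels /e/ and /a/, so it deletes. /h/ occurs between vowels /i/ and /o/, so it deletes. → [xouealagionepu].
/hexwohiihehohuhiu/: /h/ occurs between vowels /o/ and /i/, so it deletes. /h/ occurs between vowels /i/ and /e/, so it deletes. /h/ occurs between vowels /e/ and /o/, so it deletes. /h/ occurs between vowels /o/ and /u/, so it deletes. /h/ occurs between vowels /u/ and /i/, so it deletes. → [hexwoiieouiu].
/nohaehuehe/: /h/ occurs between vowels /o/ and /a/, so it deletes. /h/ occurs between vowels /e/ and /u/, so it deletes. /h/ occurs between vowels /e/ and /e/, so it deletes. → [noaeuee].

udmiaofueik, xouealagionepu, hexwoiieouiu, noaeuee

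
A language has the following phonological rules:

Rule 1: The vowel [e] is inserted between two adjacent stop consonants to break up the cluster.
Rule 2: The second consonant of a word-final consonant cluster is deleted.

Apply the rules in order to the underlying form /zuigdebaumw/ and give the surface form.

Rule 1 (stop-cluster e-epenthesis): /g/ and /d/ form a stop–stop cluster, so [e] is inserted between them. /zuigdebaumw/ → zuigedebaumw.
Rule 2 (final cluster simplification): /w/ is the second consonant of a word-final cluster /mw/, so it deletes. /zuigedebaumw/ → zuigedebaum.

zuigedebaum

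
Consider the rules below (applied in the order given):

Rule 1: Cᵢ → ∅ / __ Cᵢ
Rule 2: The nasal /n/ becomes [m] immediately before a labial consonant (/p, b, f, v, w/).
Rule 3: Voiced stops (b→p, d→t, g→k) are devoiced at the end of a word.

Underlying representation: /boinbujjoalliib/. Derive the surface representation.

Rule 1 (degemination): /jj/ is a geminate; the first /j/ deletes. /ll/ is a geminate; the first /l/ deletes. /boinbujjoalliib/ → boinbujoaliib.
Rule 2 (nasal place assimilation): /n/ precedes the labial consonant /b/, so it assimilates in place to [m]. /boinbujoaliib/ → boimbujoaliib.
Rule 3 (final devoicing): /b/ is a voiced stop in word-final position, so it devoices to [p]. /boimbujoaliib/ → boimbujoaliip.

boimbujoaliip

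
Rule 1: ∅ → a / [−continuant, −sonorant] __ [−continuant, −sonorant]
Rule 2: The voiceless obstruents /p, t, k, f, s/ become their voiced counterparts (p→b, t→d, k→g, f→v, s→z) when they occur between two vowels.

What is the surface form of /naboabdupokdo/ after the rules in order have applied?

Rule 1 (stop-cluster a-epenthesis): /b/ and /d/ form a stop–stop cluster, so [a] is inserted between them. /k/ and /d/ form a stop–stop cluster, so [a] is inserted between them. /naboabdupokdo/ → naboabadupokado.
Rule 2 (intervocalic voicing): /p/ is a voiceless obstruent between vowels /u/ and /o/, so it voices to [b]. /k/ is a voiceless obstruent between vowels /o/ and /a/, so it voices to [g]. /naboabadupokado/ → naboabadubogado.

naboabadubogado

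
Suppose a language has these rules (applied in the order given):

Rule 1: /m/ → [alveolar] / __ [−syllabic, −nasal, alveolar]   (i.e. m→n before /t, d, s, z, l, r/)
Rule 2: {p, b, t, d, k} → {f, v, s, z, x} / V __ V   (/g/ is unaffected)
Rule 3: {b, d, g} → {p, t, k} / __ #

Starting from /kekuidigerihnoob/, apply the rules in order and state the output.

kexuizigerihnoop

Rule 1 (nasal place assimilation): no segment meets the environment; /kekuidigerihnoob/ is unchanged.
Rule 2 (intervocalic spirantization): /k/ is a stop between vowels /e/ and /u/, so it spirantizes to the fricative [x]. /d/ is a stop between vowels /i/ and /i/, so it spirantizes to the fricative [z]. /kekuidigerihnoob/ → kexuizigerihnoob.
Rule 3 (final devoicing): /b/ is a voiced stop in word-final position, so it devoices to [p]. /kexuizigerihnoob/ → kexuizigerihnoop.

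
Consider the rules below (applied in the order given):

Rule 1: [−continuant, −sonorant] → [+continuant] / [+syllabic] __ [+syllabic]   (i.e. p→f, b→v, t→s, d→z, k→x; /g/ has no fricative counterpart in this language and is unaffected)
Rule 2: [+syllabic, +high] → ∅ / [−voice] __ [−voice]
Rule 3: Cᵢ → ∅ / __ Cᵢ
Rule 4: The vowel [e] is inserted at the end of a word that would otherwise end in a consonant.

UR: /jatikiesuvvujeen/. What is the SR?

Rule 1 (intervocalic spirantization): /t/ is a stop between vowels /a/ and /i/, so it spirantizes to the fricative [s]. /k/ is a stop between vowels /i/ and /i/, so it spirantizes to the fricative [x]. /jatikiesuvvujeen/ → jasixiesuvvujeen.
Rule 2 (high vowel syncope): /i/ is a high vowel flanked by voiceless consonants /s/ and /x/, so it deletes. /jasixiesuvvujeen/ → jasxiesuvvujeen.
Rule 3 (degemination): /vv/ is a geminate; the first /v/ deletes. /jasxiesuvvujeen/ → jasxiesuvujeen.
Rule 4 (final e-epenthesis): the form ends in the consonant /n/, so [e] is inserted word-finally. /jasxiesuvujeen/ → jasxiesuvujeene.

jasxiesuvujeene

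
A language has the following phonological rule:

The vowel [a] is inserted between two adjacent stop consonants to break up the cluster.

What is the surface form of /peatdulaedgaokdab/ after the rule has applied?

peatadulaedagaokadab

/t/ and /d/ form a stop–stop cluster, so [a] is inserted between them.
/d/ and /g/ form a stop–stop cluster, so [a] is inserted between them.
/k/ and /d/ form a stop–stop cluster, so [a] is inserted between them.
Surface form: [peatadulaedagaokadab].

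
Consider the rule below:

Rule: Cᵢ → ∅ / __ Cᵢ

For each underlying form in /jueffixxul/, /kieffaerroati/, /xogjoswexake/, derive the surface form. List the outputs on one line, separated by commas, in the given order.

/jueffixxul/: /ff/ is a geminate; the first /f/ deletes. /xx/ is a geminate; the first /x/ deletes. → [juefixul].
/kieffaerroati/: /ff/ is a geminate; the first /f/ deletes. /rr/ is a geminate; the first /r/ deletes. → [kiefaeroati].
/xogjoswexake/: the rule's environment is not met; surfaces unchanged as [xogjoswexake].

juefixul, kiefaeroati, xogjoswexake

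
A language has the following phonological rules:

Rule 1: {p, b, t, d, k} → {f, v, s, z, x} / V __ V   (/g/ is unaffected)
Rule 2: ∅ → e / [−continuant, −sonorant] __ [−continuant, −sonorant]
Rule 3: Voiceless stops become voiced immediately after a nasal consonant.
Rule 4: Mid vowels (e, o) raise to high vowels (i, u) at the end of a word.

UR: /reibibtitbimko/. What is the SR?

Rule 1 (intervocalic spirantization): /b/ is a stop between vowels /i/ and /i/, so it spirantizes to the fricative [v]. /reibibtitbimko/ → reivibtitbimko.
Rule 2 (stop-cluster e-epenthesis): /b/ and /t/ form a stop–stop cluster, so [e] is inserted between them. /t/ and /b/ form a stop–stop cluster, so [e] is inserted between them. /reivibtitbimko/ → reivibetitebimko.
Rule 3 (post-nasal voicing): /k/ is a voiceless stop immediately after the nasal /m/, so it voices to [g]. /reivibetitebimko/ → reivibetitebimgo.
Rule 4 (final vowel raising): /o/ is a mid vowel in word-final position, so it raises to [u]. /reivibetitebimgo/ → reivibetitebimgu.

reivibetitebimgu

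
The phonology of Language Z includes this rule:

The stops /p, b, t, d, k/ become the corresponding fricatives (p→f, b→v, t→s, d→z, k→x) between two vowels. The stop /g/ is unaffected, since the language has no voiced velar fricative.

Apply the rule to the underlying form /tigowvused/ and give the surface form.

No segment of /tigowvused/ meets the structural description of the rule, so the form surfaces unchanged.

tigowvused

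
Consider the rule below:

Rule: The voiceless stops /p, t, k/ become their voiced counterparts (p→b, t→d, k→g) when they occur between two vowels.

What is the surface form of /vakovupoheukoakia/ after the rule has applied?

vagovuboheugoagia

/k/ is a voiceless stop between vowels /a/ and /o/, so it voices to [g].
/p/ is a voiceless stop between vowels /u/ and /o/, so it voices to [b].
/k/ is a voiceless stop between vowels /u/ and /o/, so it voices to [g].
/k/ is a voiceless stop between vowels /a/ and /i/, so it voices to [g].
Surface form: [vagovuboheugoagia].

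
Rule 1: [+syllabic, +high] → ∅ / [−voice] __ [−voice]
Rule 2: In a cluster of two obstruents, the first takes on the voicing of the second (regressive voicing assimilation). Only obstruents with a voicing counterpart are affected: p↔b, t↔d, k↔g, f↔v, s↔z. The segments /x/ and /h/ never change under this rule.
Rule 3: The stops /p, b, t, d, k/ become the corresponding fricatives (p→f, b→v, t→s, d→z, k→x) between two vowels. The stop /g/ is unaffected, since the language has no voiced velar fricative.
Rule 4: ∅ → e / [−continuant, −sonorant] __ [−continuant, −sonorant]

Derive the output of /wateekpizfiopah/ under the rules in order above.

waseekepisfiofah

Rule 1 (high vowel syncope): no segment meets the environment; /wateekpizfiopah/ is unchanged.
Rule 2 (regressive voicing assimilation): /z/ precedes the voiceless obstruent /f/, so it devoices to [s] by assimilation. /wateekpizfiopah/ → wateekpisfiopah.
Rule 3 (intervocalic spirantization): /t/ is a stop between vowels /a/ and /e/, so it spirantizes to the fricative [s]. /p/ is a stop between vowels /o/ and /a/, so it spirantizes to the fricative [f]. /wateekpisfiopah/ → waseekpisfiofah.
Rule 4 (stop-cluster e-epenthesis): /k/ and /p/ form a stop–stop cluster, so [e] is inserted between them. /waseekpisfiofah/ → waseekepisfiofah.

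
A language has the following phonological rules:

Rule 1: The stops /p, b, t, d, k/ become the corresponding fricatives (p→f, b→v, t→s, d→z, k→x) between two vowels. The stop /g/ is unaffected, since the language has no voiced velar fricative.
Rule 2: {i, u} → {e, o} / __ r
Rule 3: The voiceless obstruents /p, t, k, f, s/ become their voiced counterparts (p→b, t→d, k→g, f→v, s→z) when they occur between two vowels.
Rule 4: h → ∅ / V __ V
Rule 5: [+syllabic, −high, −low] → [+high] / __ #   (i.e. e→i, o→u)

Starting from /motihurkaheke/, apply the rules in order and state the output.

moziorkaexi

Rule 1 (intervocalic spirantization): /t/ is a stop between vowels /o/ and /i/, so it spirantizes to the fricative [s]. /k/ is a stop between vowels /e/ and /e/, so it spirantizes to the fricative [x]. /motihurkaheke/ → mosihurkahexe.
Rule 2 (pre-rhotic lowering): /u/ is a high vowel immediately before /r/, so it lowers to [o]. /mosihurkahexe/ → mosihorkahexe.
Rule 3 (intervocalic voicing): /s/ is a voiceless obstruent between vowels /o/ and /i/, so it voices to [z]. /mosihorkahexe/ → mozihorkahexe.
Rule 4 (intervocalic h-deletion): /h/ occurs between vowels /i/ and /o/, so it deletes. /h/ occurs between vowels /a/ and /e/, so it deletes. /mozihorkahexe/ → moziorkaexe.
Rule 5 (final vowel raising): /e/ is a mid vowel in word-final position, so it raises to [i]. /moziorkaexe/ → moziorkaexi.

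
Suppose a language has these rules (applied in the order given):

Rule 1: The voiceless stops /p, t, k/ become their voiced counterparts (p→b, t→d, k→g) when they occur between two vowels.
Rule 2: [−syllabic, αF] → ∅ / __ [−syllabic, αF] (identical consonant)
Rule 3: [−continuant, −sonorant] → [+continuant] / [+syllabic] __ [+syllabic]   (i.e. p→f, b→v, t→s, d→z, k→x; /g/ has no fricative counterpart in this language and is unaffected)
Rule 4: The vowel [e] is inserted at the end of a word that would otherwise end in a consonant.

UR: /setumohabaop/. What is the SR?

sezumohavaope

Rule 1 (intervocalic voicing): /t/ is a voiceless stop between vowels /e/ and /u/, so it voices to [d]. /setumohabaop/ → sedumohabaop.
Rule 2 (degemination): no segment meets the environment; /sedumohabaop/ is unchanged.
Rule 3 (intervocalic spirantization): /d/ is a stop between vowels /e/ and /u/, so it spirantizes to the fricative [z]. /b/ is a stop between vowels /a/ and /a/, so it spirantizes to the fricative [v]. /sedumohabaop/ → sezumohavaop.
Rule 4 (final e-epenthesis): the form ends in the consonant /p/, so [e] is inserted word-finally. /sezumohavaop/ → sezumohavaope.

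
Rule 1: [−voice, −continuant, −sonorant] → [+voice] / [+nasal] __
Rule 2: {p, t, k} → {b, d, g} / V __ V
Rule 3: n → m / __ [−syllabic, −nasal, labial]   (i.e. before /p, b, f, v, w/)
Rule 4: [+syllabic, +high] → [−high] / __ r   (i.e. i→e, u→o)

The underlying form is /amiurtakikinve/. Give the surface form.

amiortagigimve

Rule 1 (post-nasal voicing): no segment meets the environment; /amiurtakikinve/ is unchanged.
Rule 2 (intervocalic voicing): /k/ is a voiceless stop between vowels /a/ and /i/, so it voices to [g]. /k/ is a voiceless stop between vowels /i/ and /i/, so it voices to [g]. /amiurtakikinve/ → amiurtagiginve.
Rule 3 (nasal place assimilation): /n/ precedes the labial consonant /v/, so it assimilates in place to [m]. /amiurtagiginve/ → amiurtagigimve.
Rule 4 (pre-rhotic lowering): /u/ is a high vowel immediately before /r/, so it lowers to [o]. /amiurtagigimve/ → amiortagigimve.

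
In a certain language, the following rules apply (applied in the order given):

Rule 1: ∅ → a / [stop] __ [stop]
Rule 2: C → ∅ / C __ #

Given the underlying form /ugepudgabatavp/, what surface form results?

ugepudagabatav

Rule 1 (stop-cluster a-epenthesis): /d/ and /g/ form a stop–stop cluster, so [a] is inserted between them. /ugepudgabatavp/ → ugepudagabatavp.
Rule 2 (final cluster simplification): /p/ is the second consonant of a word-final cluster /vp/, so it deletes. /ugepudagabatavp/ → ugepudagabatav.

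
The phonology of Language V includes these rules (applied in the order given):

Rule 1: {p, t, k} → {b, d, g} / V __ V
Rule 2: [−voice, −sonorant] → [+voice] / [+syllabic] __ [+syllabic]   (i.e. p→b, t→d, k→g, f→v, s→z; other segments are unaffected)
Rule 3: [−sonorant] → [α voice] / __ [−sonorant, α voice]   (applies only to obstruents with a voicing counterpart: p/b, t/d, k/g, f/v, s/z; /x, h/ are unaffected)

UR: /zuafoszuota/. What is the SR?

Rule 1 (intervocalic voicing): /t/ is a voiceless stop between vowels /o/ and /a/, so it voices to [d]. /zuafoszuota/ → zuafoszuoda.
Rule 2 (intervocalic voicing): /f/ is a voiceless obstruent between vowels /a/ and /o/, so it voices to [v]. /zuafoszuoda/ → zuavoszuoda.
Rule 3 (regressive voicing assimilation): /s/ precedes the voiced obstruent /z/, so it voices to [z] by assimilation. /zuavoszuoda/ → zuavozzuoda.

zuavozzuoda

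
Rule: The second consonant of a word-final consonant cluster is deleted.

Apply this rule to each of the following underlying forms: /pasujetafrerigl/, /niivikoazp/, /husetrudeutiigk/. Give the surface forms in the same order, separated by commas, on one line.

pasujetafrerig, niivikoaz, husetrudeutiig

/pasujetafrerigl/: /l/ is the second consonant of a word-final cluster /gl/, so it deletes. → [pasujetafrerig].
/niivikoazp/: /p/ is the second consonant of a word-final cluster /zp/, so it deletes. → [niivikoaz].
/husetrudeutiigk/: /k/ is the second consonant of a word-final cluster /gk/, so it deletes. → [husetrudeutiig].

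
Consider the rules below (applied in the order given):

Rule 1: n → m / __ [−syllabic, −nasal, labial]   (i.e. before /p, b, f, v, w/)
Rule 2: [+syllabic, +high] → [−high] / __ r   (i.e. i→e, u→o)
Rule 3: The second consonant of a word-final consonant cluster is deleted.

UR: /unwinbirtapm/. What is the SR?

Rule 1 (nasal place assimilation): /n/ precedes the labial consonant /w/, so it assimilates in place to [m]. /n/ precedes the labial consonant /b/, so it assimilates in place to [m]. /unwinbirtapm/ → umwimbirtapm.
Rule 2 (pre-rhotic lowering): /i/ is a high vowel immediately before /r/, so it lowers to [e]. /umwimbirtapm/ → umwimbertapm.
Rule 3 (final cluster simplification): /m/ is the second consonant of a word-final cluster /pm/, so it deletes. /umwimbertapm/ → umwimbertap.

umwimbertap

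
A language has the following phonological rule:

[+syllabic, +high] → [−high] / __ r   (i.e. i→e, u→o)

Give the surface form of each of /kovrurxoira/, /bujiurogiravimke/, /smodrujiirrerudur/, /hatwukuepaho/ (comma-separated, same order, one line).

/kovrurxoira/: /u/ is a high vowel immediately before /r/, so it lowers to [o]. /i/ is a high vowel immediately before /r/, so it lowers to [e]. → [kovrorxoera].
/bujiurogiravimke/: /u/ is a high vowel immediately before /r/, so it lowers to [o]. /i/ is a high vowel immediately before /r/, so it lowers to [e]. → [bujiorogeravimke].
/smodrujiirrerudur/: /i/ is a high vowel immediately before /r/, so it lowers to [e]. /u/ is a high vowel immediately before /r/, so it lowers to [o]. → [smodrujierrerudor].
/hatwukuepaho/: the rule's environment is not met; surfaces unchanged as [hatwukuepaho].

kovrorxoera, bujiorogeravimke, smodrujierrerudor, hatwukuepaho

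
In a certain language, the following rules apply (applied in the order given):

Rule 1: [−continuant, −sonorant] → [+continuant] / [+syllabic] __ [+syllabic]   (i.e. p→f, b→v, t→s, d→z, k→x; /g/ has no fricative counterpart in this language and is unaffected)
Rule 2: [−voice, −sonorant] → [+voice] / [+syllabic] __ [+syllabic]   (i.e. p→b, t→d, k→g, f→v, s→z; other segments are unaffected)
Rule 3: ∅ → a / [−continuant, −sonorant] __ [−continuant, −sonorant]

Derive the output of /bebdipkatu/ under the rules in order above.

bebadipakazu

Rule 1 (intervocalic spirantization): /t/ is a stop between vowels /a/ and /u/, so it spirantizes to the fricative [s]. /bebdipkatu/ → bebdipkasu.
Rule 2 (intervocalic voicing): /s/ is a voiceless obstruent between vowels /a/ and /u/, so it voices to [z]. /bebdipkasu/ → bebdipkazu.
Rule 3 (stop-cluster a-epenthesis): /b/ and /d/ form a stop–stop cluster, so [a] is inserted between them. /p/ and /k/ form a stop–stop cluster, so [a] is inserted between them. /bebdipkazu/ → bebadipakazu.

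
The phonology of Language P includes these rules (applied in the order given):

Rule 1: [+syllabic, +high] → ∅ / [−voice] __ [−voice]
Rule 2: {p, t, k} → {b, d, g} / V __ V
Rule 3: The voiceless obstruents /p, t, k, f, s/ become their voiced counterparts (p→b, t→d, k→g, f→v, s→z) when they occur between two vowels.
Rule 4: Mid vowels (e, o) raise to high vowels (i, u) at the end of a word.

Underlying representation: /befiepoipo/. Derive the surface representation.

Rule 1 (high vowel syncope): no segment meets the environment; /befiepoipo/ is unchanged.
Rule 2 (intervocalic voicing): /p/ is a voiceless stop between vowels /e/ and /o/, so it voices to [b]. /p/ is a voiceless stop between vowels /i/ and /o/, so it voices to [b]. /befiepoipo/ → befieboibo.
Rule 3 (intervocalic voicing): /f/ is a voiceless obstruent between vowels /e/ and /i/, so it voices to [v]. /befieboibo/ → bevieboibo.
Rule 4 (final vowel raising): /o/ is a mid vowel in word-final position, so it raises to [u]. /bevieboibo/ → bevieboibu.

bevieboibu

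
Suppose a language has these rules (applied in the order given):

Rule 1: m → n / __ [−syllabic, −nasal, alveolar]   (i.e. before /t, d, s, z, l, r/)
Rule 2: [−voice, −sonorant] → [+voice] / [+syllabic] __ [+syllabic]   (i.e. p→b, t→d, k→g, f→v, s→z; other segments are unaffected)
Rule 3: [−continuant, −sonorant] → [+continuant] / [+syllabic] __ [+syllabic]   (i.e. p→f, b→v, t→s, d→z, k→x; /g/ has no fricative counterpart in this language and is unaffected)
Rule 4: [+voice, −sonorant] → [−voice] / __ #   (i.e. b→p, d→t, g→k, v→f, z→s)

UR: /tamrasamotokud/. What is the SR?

tanrazamozogut

Rule 1 (nasal place assimilation): /m/ precedes the alveolar consonant /r/, so it assimilates in place to [n]. /tamrasamotokud/ → tanrasamotokud.
Rule 2 (intervocalic voicing): /s/ is a voiceless obstruent between vowels /a/ and /a/, so it voices to [z]. /t/ is a voiceless obstruent between vowels /o/ and /o/, so it voices to [d]. /k/ is a voiceless obstruent between vowels /o/ and /u/, so it voices to [g]. /tanrasamotokud/ → tanrazamodogud.
Rule 3 (intervocalic spirantization): /d/ is a stop between vowels /o/ and /o/, so it spirantizes to the fricative [z]. /tanrazamodogud/ → tanrazamozogud.
Rule 4 (final devoicing): /d/ is a voiced obstruent in word-final position, so it devoices to [t]. /tanrazamozogud/ → tanrazamozogut.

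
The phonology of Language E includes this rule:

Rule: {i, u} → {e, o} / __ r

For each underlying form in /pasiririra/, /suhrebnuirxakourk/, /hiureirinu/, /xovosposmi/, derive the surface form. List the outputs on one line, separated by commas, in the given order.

/pasiririra/: /i/ is a high vowel immediately before /r/, so it lowers to [e]. /i/ is a high vowel immediately before /r/, so it lowers to [e]. /i/ is a high vowel immediately before /r/, so it lowers to [e]. → [pasererera].
/suhrebnuirxakourk/: /i/ is a high vowel immediately before /r/, so it lowers to [e]. /u/ is a high vowel immediately before /r/, so it lowers to [o]. → [suhrebnuerxakoork].
/hiureirinu/: /u/ is a high vowel immediately before /r/, so it lowers to [o]. /i/ is a high vowel immediately before /r/, so it lowers to [e]. → [hioreerinu].
/xovosposmi/: the rule's environment is not met; surfaces unchanged as [xovosposmi].

pasererera, suhrebnuerxakoork, hioreerinu, xovosposmi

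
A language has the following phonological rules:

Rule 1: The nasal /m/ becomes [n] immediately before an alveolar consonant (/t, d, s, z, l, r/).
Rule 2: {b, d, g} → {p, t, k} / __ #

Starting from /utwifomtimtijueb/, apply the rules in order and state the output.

Rule 1 (nasal place assimilation): /m/ precedes the alveolar consonant /t/, so it assimilates in place to [n]. /m/ precedes the alveolar consonant /t/, so it assimilates in place to [n]. /utwifomtimtijueb/ → utwifontintijueb.
Rule 2 (final devoicing): /b/ is a voiced stop in word-final position, so it devoices to [p]. /utwifontintijueb/ → utwifontintijuep.

utwifontintijuep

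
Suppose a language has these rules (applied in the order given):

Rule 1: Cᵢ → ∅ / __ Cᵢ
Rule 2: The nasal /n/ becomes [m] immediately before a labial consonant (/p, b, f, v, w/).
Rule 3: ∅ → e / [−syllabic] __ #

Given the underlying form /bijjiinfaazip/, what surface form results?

Rule 1 (degemination): /jj/ is a geminate; the first /j/ deletes. /bijjiinfaazip/ → bijiinfaazip.
Rule 2 (nasal place assimilation): /n/ precedes the labial consonant /f/, so it assimilates in place to [m]. /bijiinfaazip/ → bijiimfaazip.
Rule 3 (final e-epenthesis): the form ends in the consonant /p/, so [e] is inserted word-finally. /bijiimfaazip/ → bijiimfaazipe.

bijiimfaazipe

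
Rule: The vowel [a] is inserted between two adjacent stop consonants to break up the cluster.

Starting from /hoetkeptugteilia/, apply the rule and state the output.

/t/ and /k/ form a stop–stop cluster, so [a] is inserted between them.
/p/ and /t/ form a stop–stop cluster, so [a] is inserted between them.
/g/ and /t/ form a stop–stop cluster, so [a] is inserted between them.
Surface form: [hoetakepatugateilia].

hoetakepatugateilia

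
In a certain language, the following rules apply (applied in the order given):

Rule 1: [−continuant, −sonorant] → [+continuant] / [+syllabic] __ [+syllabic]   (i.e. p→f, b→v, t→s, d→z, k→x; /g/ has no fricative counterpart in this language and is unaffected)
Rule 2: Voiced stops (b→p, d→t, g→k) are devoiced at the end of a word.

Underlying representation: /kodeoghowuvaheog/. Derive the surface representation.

Rule 1 (intervocalic spirantization): /d/ is a stop between vowels /o/ and /e/, so it spirantizes to the fricative [z]. /kodeoghowuvaheog/ → kozeoghowuvaheog.
Rule 2 (final devoicing): /g/ is a voiced stop in word-final position, so it devoices to [k]. /kozeoghowuvaheog/ → kozeoghowuvaheok.

kozeoghowuvaheok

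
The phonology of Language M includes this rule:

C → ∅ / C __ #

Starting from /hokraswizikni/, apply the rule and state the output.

No segment of /hokraswizikni/ meets the structural description of the rule, so the form surfaces unchanged.

hokraswizikni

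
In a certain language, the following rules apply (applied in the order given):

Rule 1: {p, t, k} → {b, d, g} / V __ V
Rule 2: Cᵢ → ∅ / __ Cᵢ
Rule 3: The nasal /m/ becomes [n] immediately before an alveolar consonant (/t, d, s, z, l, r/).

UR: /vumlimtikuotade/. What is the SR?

vunlintiguodade

Rule 1 (intervocalic voicing): /k/ is a voiceless stop between vowels /i/ and /u/, so it voices to [g]. /t/ is a voiceless stop between vowels /o/ and /a/, so it voices to [d]. /vumlimtikuotade/ → vumlimtiguodade.
Rule 2 (degemination): no segment meets the environment; /vumlimtiguodade/ is unchanged.
Rule 3 (nasal place assimilation): /m/ precedes the alveolar consonant /l/, so it assimilates in place to [n]. /m/ precedes the alveolar consonant /t/, so it assimilates in place to [n]. /vumlimtiguodade/ → vunlintiguodade.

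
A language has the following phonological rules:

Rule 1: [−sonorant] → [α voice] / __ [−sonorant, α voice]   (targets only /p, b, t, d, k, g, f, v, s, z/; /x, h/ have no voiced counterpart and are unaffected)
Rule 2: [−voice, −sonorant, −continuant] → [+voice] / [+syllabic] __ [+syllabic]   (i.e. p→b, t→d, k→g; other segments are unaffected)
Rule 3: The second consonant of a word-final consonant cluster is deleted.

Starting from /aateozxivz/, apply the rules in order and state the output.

aadeosxiv

Rule 1 (regressive voicing assimilation): /z/ precedes the voiceless obstruent /x/, so it devoices to [s] by assimilation. /aateozxivz/ → aateosxivz.
Rule 2 (intervocalic voicing): /t/ is a voiceless stop between vowels /a/ and /e/, so it voices to [d]. /aateosxivz/ → aadeosxivz.
Rule 3 (final cluster simplification): /z/ is the second consonant of a word-final cluster /vz/, so it deletes. /aadeosxivz/ → aadeosxiv.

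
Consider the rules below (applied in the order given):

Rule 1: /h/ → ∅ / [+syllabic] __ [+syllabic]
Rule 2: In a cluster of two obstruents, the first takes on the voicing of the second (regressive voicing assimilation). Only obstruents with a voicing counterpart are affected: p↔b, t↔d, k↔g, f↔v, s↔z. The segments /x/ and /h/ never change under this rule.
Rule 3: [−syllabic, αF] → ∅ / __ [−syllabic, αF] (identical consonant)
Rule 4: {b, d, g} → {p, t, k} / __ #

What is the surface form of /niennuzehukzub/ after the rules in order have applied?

nienuzeugzup

Rule 1 (intervocalic h-deletion): /h/ occurs between vowels /e/ and /u/, so it deletes. /niennuzehukzub/ → niennuzeukzub.
Rule 2 (regressive voicing assimilation): /k/ precedes the voiced obstruent /z/, so it voices to [g] by assimilation. /niennuzeukzub/ → niennuzeugzub.
Rule 3 (degemination): /nn/ is a geminate; the first /n/ deletes. /niennuzeugzub/ → nienuzeugzub.
Rule 4 (final devoicing): /b/ is a voiced stop in word-final position, so it devoices to [p]. /nienuzeugzub/ → nienuzeugzup.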